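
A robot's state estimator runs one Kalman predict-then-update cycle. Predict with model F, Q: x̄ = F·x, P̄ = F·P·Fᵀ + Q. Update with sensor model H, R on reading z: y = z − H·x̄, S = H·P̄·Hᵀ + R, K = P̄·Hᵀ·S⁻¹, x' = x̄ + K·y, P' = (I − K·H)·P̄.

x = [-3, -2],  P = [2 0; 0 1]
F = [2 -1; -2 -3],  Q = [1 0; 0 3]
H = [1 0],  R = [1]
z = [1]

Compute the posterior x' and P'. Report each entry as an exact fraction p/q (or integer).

x' = [6/11, 107/11]
P' = [10/11 -5/11; -5/11 195/11]

x̄ = F·x = [-4, 12]
P̄ = F·P·Fᵀ + Q = [10 -5; -5 20]
y = z − H·x̄ = [5]
S = H·P̄·Hᵀ + R = [11]
K = P̄·Hᵀ·S⁻¹ = [10/11; -5/11]
x' = x̄ + K·y = [6/11, 107/11]
P' = (I − K·H)·P̄ = [10/11 -5/11; -5/11 195/11]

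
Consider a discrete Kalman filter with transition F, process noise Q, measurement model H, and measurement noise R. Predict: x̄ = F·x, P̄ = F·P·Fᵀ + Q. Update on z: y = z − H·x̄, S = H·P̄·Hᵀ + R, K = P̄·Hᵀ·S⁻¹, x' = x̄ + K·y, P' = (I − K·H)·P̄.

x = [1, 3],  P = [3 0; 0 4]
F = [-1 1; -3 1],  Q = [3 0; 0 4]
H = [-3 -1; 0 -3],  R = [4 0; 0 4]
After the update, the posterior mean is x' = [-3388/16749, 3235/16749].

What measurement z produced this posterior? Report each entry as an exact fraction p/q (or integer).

x̄ = F·x = [2, 0]
P̄ = F·P·Fᵀ + Q = [10 13; 13 35]
S = H·P̄·Hᵀ + R = [207 222; 222 319]
K = P̄·Hᵀ·S⁻¹ = [-5059/16749 491/5583; -296/16749 -1769/5583]
x' − x̄ = [-36886/16749, 3235/16749] = K·y
y = (KᵀK)⁻¹·Kᵀ·(x' − x̄) = [7, -1]
z = y + H·x̄ = [7, -1] + [-6, 0] = [1, -1]

z = [1, -1]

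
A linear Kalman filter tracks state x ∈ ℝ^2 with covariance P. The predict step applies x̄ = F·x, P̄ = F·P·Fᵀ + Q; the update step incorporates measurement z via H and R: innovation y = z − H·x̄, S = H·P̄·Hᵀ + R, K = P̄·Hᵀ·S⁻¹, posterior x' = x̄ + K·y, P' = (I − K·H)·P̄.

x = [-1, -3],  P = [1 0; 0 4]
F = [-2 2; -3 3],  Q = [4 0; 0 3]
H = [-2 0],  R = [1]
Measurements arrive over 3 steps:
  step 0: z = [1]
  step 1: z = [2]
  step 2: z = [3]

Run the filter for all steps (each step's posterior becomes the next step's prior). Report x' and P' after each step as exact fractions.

step 0: x' = [-52/97, -162/97], P' = [24/97 30/97; 30/97 1056/97]
step 1: x' = [-18092/17969, -1770/1057], P' = [4468/17969 360/1057; 360/1057 12351/1057]
step 2: x' = [-758276/505799, -1127274/505799], P' = [125808/505799 173310/505799; 173310/505799 5936802/505799]

step 0: x̄ = F·x = [-4, -6]
step 0: P̄ = F·P·Fᵀ + Q = [24 30; 30 48]
step 0: y = z − H·x̄ = [-7]
step 0: S = H·P̄·Hᵀ + R = [97]
step 0: K = P̄·Hᵀ·S⁻¹ = [-48/97; -60/97]
step 0: x' = x̄ + K·y = [-52/97, -162/97]
step 0: P' = (I − K·H)·P̄ = [24/97 30/97; 30/97 1056/97]
step 1: x̄ = F·x = [-220/97, -330/97]
step 1: P̄ = F·P·Fᵀ + Q = [4468/97 6120/97; 6120/97 9471/97]
step 1: y = z − H·x̄ = [-246/97]
step 1: S = H·P̄·Hᵀ + R = [17969/97]
step 1: K = P̄·Hᵀ·S⁻¹ = [-8936/17969; -720/1057]
step 1: x' = x̄ + K·y = [-18092/17969, -1770/1057]
step 1: P' = (I − K·H)·P̄ = [4468/17969 360/1057; 360/1057 12351/1057]
step 2: x̄ = F·x = [-3428/2567, -5142/2567]
step 2: P̄ = F·P·Fᵀ + Q = [125808/2567 173310/2567; 173310/2567 267666/2567]
step 2: y = z − H·x̄ = [845/2567]
step 2: S = H·P̄·Hᵀ + R = [505799/2567]
step 2: K = P̄·Hᵀ·S⁻¹ = [-251616/505799; -346620/505799]
step 2: x' = x̄ + K·y = [-758276/505799, -1127274/505799]
step 2: P' = (I − K·H)·P̄ = [125808/505799 173310/505799; 173310/505799 5936802/505799]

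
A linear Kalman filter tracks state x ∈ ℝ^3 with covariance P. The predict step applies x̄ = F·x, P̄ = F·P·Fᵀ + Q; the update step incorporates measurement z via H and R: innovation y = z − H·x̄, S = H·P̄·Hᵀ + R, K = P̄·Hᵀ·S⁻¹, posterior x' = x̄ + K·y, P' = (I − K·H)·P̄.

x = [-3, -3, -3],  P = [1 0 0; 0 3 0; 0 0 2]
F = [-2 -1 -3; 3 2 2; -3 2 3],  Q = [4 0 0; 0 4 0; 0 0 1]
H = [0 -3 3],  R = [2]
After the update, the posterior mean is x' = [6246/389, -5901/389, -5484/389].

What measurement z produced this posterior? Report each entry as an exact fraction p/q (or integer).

z = [3]

x̄ = F·x = [18, -21, -6]
P̄ = F·P·Fᵀ + Q = [29 -24 -18; -24 33 15; -18 15 40]
S = H·P̄·Hᵀ + R = [389]
K = P̄·Hᵀ·S⁻¹ = [18/389; -54/389; 75/389]
x' − x̄ = [-756/389, 2268/389, -3150/389] = K·y
y = (KᵀK)⁻¹·Kᵀ·(x' − x̄) = [-42]
z = y + H·x̄ = [-42] + [45] = [3]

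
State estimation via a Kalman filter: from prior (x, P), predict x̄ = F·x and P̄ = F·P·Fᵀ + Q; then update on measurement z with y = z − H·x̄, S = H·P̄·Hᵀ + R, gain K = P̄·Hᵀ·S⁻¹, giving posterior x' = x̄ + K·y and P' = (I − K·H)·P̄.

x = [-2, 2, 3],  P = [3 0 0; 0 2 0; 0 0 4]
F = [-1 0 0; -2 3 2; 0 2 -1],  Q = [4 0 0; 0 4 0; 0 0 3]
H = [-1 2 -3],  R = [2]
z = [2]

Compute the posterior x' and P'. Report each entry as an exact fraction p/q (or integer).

x̄ = F·x = [2, 16, 1]
P̄ = F·P·Fᵀ + Q = [7 6 0; 6 50 4; 0 4 15]
y = z − H·x̄ = [-25]
S = H·P̄·Hᵀ + R = [272]
K = P̄·Hᵀ·S⁻¹ = [5/272; 41/136; -37/272]
x' = x̄ + K·y = [419/272, 1151/136, 1197/272]
P' = (I − K·H)·P̄ = [1879/272 611/136 185/272; 611/136 1719/68 2061/136; 185/272 2061/136 2711/272]

x' = [419/272, 1151/136, 1197/272]
P' = [1879/272 611/136 185/272; 611/136 1719/68 2061/136; 185/272 2061/136 2711/272]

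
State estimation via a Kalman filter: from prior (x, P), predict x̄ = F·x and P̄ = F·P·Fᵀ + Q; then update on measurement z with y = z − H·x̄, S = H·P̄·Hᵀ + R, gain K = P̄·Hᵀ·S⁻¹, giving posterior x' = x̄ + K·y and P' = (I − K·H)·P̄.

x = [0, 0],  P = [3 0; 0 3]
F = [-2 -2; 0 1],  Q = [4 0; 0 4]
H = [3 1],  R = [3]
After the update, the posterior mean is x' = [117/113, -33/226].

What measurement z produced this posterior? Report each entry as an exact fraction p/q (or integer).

z = [3]

x̄ = F·x = [0, 0]
P̄ = F·P·Fᵀ + Q = [28 -6; -6 7]
S = H·P̄·Hᵀ + R = [226]
K = P̄·Hᵀ·S⁻¹ = [39/113; -11/226]
x' − x̄ = [117/113, -33/226] = K·y
y = (KᵀK)⁻¹·Kᵀ·(x' − x̄) = [3]
z = y + H·x̄ = [3] + [0] = [3]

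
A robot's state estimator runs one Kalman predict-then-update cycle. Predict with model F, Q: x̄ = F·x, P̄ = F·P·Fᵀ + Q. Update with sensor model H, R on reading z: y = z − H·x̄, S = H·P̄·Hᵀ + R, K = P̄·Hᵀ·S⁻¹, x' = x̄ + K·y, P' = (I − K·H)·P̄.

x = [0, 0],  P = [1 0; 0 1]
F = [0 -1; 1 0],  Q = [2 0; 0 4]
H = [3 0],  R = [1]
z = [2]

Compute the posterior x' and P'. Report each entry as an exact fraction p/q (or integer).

x' = [9/14, 0]
P' = [3/28 0; 0 5]

x̄ = F·x = [0, 0]
P̄ = F·P·Fᵀ + Q = [3 0; 0 5]
y = z − H·x̄ = [2]
S = H·P̄·Hᵀ + R = [28]
K = P̄·Hᵀ·S⁻¹ = [9/28; 0]
x' = x̄ + K·y = [9/14, 0]
P' = (I − K·H)·P̄ = [3/28 0; 0 5]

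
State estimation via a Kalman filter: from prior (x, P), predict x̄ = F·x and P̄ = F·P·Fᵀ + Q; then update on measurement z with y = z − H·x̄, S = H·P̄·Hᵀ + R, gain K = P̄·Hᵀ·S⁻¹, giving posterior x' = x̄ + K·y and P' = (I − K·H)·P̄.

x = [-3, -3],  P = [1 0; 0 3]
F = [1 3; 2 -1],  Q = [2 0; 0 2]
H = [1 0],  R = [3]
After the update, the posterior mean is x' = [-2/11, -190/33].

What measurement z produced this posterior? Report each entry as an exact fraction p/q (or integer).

z = [1]

x̄ = F·x = [-12, -3]
P̄ = F·P·Fᵀ + Q = [30 -7; -7 9]
S = H·P̄·Hᵀ + R = [33]
K = P̄·Hᵀ·S⁻¹ = [10/11; -7/33]
x' − x̄ = [130/11, -91/33] = K·y
y = (KᵀK)⁻¹·Kᵀ·(x' − x̄) = [13]
z = y + H·x̄ = [13] + [-12] = [1]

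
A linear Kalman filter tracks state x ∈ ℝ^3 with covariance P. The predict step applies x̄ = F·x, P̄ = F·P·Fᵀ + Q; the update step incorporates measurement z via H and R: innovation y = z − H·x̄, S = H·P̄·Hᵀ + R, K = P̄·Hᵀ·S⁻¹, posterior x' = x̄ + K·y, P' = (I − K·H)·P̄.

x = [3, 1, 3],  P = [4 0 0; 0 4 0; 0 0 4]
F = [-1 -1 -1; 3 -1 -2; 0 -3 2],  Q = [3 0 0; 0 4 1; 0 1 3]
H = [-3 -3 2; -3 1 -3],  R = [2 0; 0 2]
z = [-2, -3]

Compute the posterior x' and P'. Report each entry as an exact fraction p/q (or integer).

x̄ = F·x = [-7, 2, 3]
P̄ = F·P·Fᵀ + Q = [15 0 4; 0 60 -3; 4 -3 55]
y = z − H·x̄ = [-23, -17]
S = H·P̄·Hᵀ + R = [885 -396; -396 782]
K = P̄·Hᵀ·S⁻¹ = [-25753/267627 -21699/178418; -19688/89209 -4197/178418; 6197/267627 -19488/89209]
x' = x̄ + K·y = [-1455491/535254, 1333833/178418, 1654238/267627]
P' = (I − K·H)·P̄ = [2412559/535254 -1696141/178418 -2032651/267627; -1696141/178418 3670737/178418 1461259/89209; -2032651/267627 1461259/89209 3532886/267627]

x' = [-1455491/535254, 1333833/178418, 1654238/267627]
P' = [2412559/535254 -1696141/178418 -2032651/267627; -1696141/178418 3670737/178418 1461259/89209; -2032651/267627 1461259/89209 3532886/267627]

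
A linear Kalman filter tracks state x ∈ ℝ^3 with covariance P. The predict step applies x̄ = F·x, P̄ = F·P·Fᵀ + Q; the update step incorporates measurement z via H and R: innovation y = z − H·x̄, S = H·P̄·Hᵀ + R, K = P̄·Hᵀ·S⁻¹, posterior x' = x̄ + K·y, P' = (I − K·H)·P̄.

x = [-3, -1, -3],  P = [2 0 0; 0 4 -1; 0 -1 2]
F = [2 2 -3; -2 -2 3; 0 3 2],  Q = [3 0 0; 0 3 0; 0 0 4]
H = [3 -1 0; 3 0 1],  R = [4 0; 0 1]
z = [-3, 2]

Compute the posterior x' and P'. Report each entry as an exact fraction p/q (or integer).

x' = [-2473/33447, 50890/33447, 61928/33447]
P' = [17867/33447 25537/33447 -51952/33447; 25537/33447 115775/33447 -74636/33447; -51952/33447 -74636/33447 183458/33447]

x̄ = F·x = [1, -1, -9]
P̄ = F·P·Fᵀ + Q = [57 -54 17; -54 57 -17; 17 -17 36]
y = z − H·x̄ = [-7, 8]
S = H·P̄·Hᵀ + R = [898 743; 743 652]
K = P̄·Hᵀ·S⁻¹ = [7016/33447 1649/33447; -9791/33447 1975/33447; -20305/33447 27602/33447]
x' = x̄ + K·y = [-2473/33447, 50890/33447, 61928/33447]
P' = (I − K·H)·P̄ = [17867/33447 25537/33447 -51952/33447; 25537/33447 115775/33447 -74636/33447; -51952/33447 -74636/33447 183458/33447]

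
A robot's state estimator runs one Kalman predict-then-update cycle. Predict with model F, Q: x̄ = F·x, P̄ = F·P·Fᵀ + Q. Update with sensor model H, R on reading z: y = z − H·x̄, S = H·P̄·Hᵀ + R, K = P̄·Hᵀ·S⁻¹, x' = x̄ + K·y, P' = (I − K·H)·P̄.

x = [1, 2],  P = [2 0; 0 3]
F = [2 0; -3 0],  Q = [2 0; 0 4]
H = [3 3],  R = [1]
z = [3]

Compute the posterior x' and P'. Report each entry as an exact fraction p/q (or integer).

x' = [110/73, -39/73]
P' = [694/73 -696/73; -696/73 706/73]

x̄ = F·x = [2, -3]
P̄ = F·P·Fᵀ + Q = [10 -12; -12 22]
y = z − H·x̄ = [6]
S = H·P̄·Hᵀ + R = [73]
K = P̄·Hᵀ·S⁻¹ = [-6/73; 30/73]
x' = x̄ + K·y = [110/73, -39/73]
P' = (I − K·H)·P̄ = [694/73 -696/73; -696/73 706/73]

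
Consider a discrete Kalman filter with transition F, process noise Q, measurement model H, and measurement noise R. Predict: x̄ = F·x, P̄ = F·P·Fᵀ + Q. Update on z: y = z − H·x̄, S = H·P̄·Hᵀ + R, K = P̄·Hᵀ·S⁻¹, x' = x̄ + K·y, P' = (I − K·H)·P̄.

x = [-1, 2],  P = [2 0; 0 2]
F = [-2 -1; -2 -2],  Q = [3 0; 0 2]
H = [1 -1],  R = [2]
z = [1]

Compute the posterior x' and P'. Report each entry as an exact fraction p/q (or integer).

x' = [-1/9, -4/3]
P' = [116/9 38/3; 38/3 14]

x̄ = F·x = [0, -2]
P̄ = F·P·Fᵀ + Q = [13 12; 12 18]
y = z − H·x̄ = [-1]
S = H·P̄·Hᵀ + R = [9]
K = P̄·Hᵀ·S⁻¹ = [1/9; -2/3]
x' = x̄ + K·y = [-1/9, -4/3]
P' = (I − K·H)·P̄ = [116/9 38/3; 38/3 14]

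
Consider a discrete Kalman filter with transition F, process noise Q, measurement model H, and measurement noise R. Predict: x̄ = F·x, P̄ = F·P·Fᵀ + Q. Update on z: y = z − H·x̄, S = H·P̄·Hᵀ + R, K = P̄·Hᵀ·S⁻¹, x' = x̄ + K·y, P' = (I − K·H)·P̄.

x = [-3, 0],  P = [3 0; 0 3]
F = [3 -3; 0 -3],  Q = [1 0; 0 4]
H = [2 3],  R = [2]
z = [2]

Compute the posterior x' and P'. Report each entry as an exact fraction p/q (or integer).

x' = [-721/165, 196/55]
P' = [8894/825 -1934/275; -1934/275 1322/275]

x̄ = F·x = [-9, 0]
P̄ = F·P·Fᵀ + Q = [55 27; 27 31]
y = z − H·x̄ = [20]
S = H·P̄·Hᵀ + R = [825]
K = P̄·Hᵀ·S⁻¹ = [191/825; 49/275]
x' = x̄ + K·y = [-721/165, 196/55]
P' = (I − K·H)·P̄ = [8894/825 -1934/275; -1934/275 1322/275]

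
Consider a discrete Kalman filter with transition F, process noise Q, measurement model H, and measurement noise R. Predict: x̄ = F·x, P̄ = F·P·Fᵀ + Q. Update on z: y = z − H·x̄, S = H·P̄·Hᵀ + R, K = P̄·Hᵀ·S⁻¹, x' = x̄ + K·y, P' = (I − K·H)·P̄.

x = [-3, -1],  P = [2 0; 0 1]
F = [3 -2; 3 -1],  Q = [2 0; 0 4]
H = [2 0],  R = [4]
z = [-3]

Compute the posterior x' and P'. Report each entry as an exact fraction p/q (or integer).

x̄ = F·x = [-7, -8]
P̄ = F·P·Fᵀ + Q = [24 20; 20 23]
y = z − H·x̄ = [11]
S = H·P̄·Hᵀ + R = [100]
K = P̄·Hᵀ·S⁻¹ = [12/25; 2/5]
x' = x̄ + K·y = [-43/25, -18/5]
P' = (I − K·H)·P̄ = [24/25 4/5; 4/5 7]

x' = [-43/25, -18/5]
P' = [24/25 4/5; 4/5 7]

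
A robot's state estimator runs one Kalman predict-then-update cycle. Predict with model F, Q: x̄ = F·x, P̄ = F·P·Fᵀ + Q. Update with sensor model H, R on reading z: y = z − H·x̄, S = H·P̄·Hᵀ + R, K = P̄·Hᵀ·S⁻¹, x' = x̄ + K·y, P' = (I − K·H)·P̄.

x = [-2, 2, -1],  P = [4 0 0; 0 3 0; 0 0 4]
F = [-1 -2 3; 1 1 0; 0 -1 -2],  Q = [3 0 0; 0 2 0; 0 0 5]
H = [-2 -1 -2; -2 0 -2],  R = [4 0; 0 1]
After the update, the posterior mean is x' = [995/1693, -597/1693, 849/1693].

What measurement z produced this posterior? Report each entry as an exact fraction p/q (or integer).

z = [-3, -2]

x̄ = F·x = [-5, 0, 0]
P̄ = F·P·Fᵀ + Q = [55 -10 -18; -10 9 -3; -18 -3 24]
S = H·P̄·Hᵀ + R = [133 146; 146 173]
K = P̄·Hᵀ·S⁻¹ = [-268/1693 -498/1693; -855/1693 976/1693; 195/1693 -282/1693]
x' − x̄ = [9460/1693, -597/1693, 849/1693] = K·y
y = (KᵀK)⁻¹·Kᵀ·(x' − x̄) = [-13, -12]
z = y + H·x̄ = [-13, -12] + [10, 10] = [-3, -2]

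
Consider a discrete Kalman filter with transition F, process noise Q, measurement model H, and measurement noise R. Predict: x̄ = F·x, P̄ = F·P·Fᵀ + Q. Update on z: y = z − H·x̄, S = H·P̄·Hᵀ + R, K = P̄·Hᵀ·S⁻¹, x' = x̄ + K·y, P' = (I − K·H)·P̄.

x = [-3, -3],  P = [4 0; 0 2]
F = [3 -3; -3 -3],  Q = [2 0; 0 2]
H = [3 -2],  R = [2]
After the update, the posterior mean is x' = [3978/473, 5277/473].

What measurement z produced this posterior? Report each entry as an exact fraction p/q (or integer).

x̄ = F·x = [0, 18]
P̄ = F·P·Fᵀ + Q = [56 -18; -18 56]
S = H·P̄·Hᵀ + R = [946]
K = P̄·Hᵀ·S⁻¹ = [102/473; -83/473]
x' − x̄ = [3978/473, -3237/473] = K·y
y = (KᵀK)⁻¹·Kᵀ·(x' − x̄) = [39]
z = y + H·x̄ = [39] + [-36] = [3]

z = [3]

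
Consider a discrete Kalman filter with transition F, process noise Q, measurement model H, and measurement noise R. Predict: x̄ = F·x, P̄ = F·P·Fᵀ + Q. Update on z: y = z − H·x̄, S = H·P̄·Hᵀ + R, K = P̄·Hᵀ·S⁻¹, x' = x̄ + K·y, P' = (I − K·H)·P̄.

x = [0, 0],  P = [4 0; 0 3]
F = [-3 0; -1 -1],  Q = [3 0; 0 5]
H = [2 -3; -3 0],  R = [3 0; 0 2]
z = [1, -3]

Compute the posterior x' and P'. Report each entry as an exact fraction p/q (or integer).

x̄ = F·x = [0, 0]
P̄ = F·P·Fᵀ + Q = [39 12; 12 12]
y = z − H·x̄ = [1, -3]
S = H·P̄·Hᵀ + R = [123 -126; -126 353]
K = P̄·Hᵀ·S⁻¹ = [28/9181 -3033/9181; -2924/9181 -1980/9181]
x' = x̄ + K·y = [9127/9181, 3016/9181]
P' = (I − K·H)·P̄ = [2022/9181 1320/9181; 1320/9181 3804/9181]

x' = [9127/9181, 3016/9181]
P' = [2022/9181 1320/9181; 1320/9181 3804/9181]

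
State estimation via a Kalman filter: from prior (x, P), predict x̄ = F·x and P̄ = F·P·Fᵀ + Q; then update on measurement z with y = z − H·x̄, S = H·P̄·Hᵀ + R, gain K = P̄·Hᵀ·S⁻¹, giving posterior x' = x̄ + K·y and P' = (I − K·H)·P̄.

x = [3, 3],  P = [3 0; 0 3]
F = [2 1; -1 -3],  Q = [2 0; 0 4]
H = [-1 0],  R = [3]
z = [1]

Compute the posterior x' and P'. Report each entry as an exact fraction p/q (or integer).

x̄ = F·x = [9, -12]
P̄ = F·P·Fᵀ + Q = [17 -15; -15 34]
y = z − H·x̄ = [10]
S = H·P̄·Hᵀ + R = [20]
K = P̄·Hᵀ·S⁻¹ = [-17/20; 3/4]
x' = x̄ + K·y = [1/2, -9/2]
P' = (I − K·H)·P̄ = [51/20 -9/4; -9/4 91/4]

x' = [1/2, -9/2]
P' = [51/20 -9/4; -9/4 91/4]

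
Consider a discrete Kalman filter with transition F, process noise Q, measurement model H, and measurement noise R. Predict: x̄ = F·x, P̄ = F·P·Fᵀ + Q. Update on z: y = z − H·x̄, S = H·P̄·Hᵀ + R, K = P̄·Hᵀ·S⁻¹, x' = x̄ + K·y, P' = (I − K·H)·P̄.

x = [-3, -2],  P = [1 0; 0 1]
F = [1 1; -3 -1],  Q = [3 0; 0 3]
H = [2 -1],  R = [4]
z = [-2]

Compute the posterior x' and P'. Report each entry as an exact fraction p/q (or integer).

x' = [1/53, 184/53]
P' = [69/53 82/53; 82/53 248/53]

x̄ = F·x = [-5, 11]
P̄ = F·P·Fᵀ + Q = [5 -4; -4 13]
y = z − H·x̄ = [19]
S = H·P̄·Hᵀ + R = [53]
K = P̄·Hᵀ·S⁻¹ = [14/53; -21/53]
x' = x̄ + K·y = [1/53, 184/53]
P' = (I − K·H)·P̄ = [69/53 82/53; 82/53 248/53]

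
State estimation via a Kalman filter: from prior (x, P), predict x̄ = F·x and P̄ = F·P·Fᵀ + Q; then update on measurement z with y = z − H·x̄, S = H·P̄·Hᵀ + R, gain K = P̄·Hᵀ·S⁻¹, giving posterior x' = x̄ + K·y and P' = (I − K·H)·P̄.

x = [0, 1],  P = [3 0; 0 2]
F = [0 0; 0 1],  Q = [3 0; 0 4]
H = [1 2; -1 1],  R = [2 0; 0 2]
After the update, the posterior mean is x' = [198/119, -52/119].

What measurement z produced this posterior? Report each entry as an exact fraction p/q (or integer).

x̄ = F·x = [0, 1]
P̄ = F·P·Fᵀ + Q = [3 0; 0 6]
S = H·P̄·Hᵀ + R = [29 9; 9 11]
K = P̄·Hᵀ·S⁻¹ = [30/119 -57/119; 39/119 33/119]
x' − x̄ = [198/119, -171/119] = K·y
y = (KᵀK)⁻¹·Kᵀ·(x' − x̄) = [-1, -4]
z = y + H·x̄ = [-1, -4] + [2, 1] = [1, -3]

z = [1, -3]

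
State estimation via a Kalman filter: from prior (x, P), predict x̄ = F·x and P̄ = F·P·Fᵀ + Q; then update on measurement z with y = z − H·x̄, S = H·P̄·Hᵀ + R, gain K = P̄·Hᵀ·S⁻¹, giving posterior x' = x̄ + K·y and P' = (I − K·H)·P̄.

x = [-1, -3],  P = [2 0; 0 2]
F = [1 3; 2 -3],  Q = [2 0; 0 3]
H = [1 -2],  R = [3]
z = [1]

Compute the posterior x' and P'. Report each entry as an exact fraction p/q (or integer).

x' = [-720/197, -421/197]
P' = [1834/197 842/197; 842/197 529/197]

x̄ = F·x = [-10, 7]
P̄ = F·P·Fᵀ + Q = [22 -14; -14 29]
y = z − H·x̄ = [25]
S = H·P̄·Hᵀ + R = [197]
K = P̄·Hᵀ·S⁻¹ = [50/197; -72/197]
x' = x̄ + K·y = [-720/197, -421/197]
P' = (I − K·H)·P̄ = [1834/197 842/197; 842/197 529/197]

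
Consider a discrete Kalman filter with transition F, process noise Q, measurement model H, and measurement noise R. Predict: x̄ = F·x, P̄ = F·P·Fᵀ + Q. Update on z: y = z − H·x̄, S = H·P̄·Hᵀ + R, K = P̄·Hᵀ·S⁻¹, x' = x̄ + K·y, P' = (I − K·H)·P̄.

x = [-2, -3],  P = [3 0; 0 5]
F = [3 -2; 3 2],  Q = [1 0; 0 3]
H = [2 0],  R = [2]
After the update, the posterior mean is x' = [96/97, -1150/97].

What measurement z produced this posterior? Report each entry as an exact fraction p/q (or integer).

x̄ = F·x = [0, -12]
P̄ = F·P·Fᵀ + Q = [48 7; 7 50]
S = H·P̄·Hᵀ + R = [194]
K = P̄·Hᵀ·S⁻¹ = [48/97; 7/97]
x' − x̄ = [96/97, 14/97] = K·y
y = (KᵀK)⁻¹·Kᵀ·(x' − x̄) = [2]
z = y + H·x̄ = [2] + [0] = [2]

z = [2]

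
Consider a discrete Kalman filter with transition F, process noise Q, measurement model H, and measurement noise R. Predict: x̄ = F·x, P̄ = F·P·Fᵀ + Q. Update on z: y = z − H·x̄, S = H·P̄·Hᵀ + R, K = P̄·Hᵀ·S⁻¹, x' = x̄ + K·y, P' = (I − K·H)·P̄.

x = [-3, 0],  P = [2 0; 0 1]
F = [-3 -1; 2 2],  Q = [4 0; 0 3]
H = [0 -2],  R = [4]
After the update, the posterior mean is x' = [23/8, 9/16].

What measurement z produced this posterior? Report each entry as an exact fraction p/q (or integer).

z = [-2]

x̄ = F·x = [9, -6]
P̄ = F·P·Fᵀ + Q = [23 -14; -14 15]
S = H·P̄·Hᵀ + R = [64]
K = P̄·Hᵀ·S⁻¹ = [7/16; -15/32]
x' − x̄ = [-49/8, 105/16] = K·y
y = (KᵀK)⁻¹·Kᵀ·(x' − x̄) = [-14]
z = y + H·x̄ = [-14] + [12] = [-2]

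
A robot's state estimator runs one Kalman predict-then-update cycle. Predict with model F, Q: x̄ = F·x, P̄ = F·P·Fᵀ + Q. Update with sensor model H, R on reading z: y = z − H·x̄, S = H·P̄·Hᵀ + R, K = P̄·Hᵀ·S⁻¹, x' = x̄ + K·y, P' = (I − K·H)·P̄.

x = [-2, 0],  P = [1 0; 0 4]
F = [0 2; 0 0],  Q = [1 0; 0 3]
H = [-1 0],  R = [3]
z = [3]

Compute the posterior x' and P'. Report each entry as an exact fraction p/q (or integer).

x' = [-51/20, 0]
P' = [51/20 0; 0 3]

x̄ = F·x = [0, 0]
P̄ = F·P·Fᵀ + Q = [17 0; 0 3]
y = z − H·x̄ = [3]
S = H·P̄·Hᵀ + R = [20]
K = P̄·Hᵀ·S⁻¹ = [-17/20; 0]
x' = x̄ + K·y = [-51/20, 0]
P' = (I − K·H)·P̄ = [51/20 0; 0 3]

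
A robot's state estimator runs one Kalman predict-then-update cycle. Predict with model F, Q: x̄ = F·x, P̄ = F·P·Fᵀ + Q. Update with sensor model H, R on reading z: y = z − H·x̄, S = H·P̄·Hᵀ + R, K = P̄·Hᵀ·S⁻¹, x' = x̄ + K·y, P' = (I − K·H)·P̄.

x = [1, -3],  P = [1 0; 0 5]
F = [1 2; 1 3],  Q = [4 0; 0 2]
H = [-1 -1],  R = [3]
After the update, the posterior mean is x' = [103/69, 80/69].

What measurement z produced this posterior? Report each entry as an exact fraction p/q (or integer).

z = [-3]

x̄ = F·x = [-5, -8]
P̄ = F·P·Fᵀ + Q = [25 31; 31 48]
S = H·P̄·Hᵀ + R = [138]
K = P̄·Hᵀ·S⁻¹ = [-28/69; -79/138]
x' − x̄ = [448/69, 632/69] = K·y
y = (KᵀK)⁻¹·Kᵀ·(x' − x̄) = [-16]
z = y + H·x̄ = [-16] + [13] = [-3]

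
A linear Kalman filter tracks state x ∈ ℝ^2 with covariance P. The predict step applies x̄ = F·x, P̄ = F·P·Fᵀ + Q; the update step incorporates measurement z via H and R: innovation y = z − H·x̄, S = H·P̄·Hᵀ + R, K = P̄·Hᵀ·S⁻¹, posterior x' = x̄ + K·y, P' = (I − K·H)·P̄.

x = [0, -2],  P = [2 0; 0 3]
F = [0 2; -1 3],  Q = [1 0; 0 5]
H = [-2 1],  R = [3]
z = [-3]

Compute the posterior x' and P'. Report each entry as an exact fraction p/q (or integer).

x' = [-28/17, -92/17]
P' = [157/17 290/17; 290/17 574/17]

x̄ = F·x = [-4, -6]
P̄ = F·P·Fᵀ + Q = [13 18; 18 34]
y = z − H·x̄ = [-5]
S = H·P̄·Hᵀ + R = [17]
K = P̄·Hᵀ·S⁻¹ = [-8/17; -2/17]
x' = x̄ + K·y = [-28/17, -92/17]
P' = (I − K·H)·P̄ = [157/17 290/17; 290/17 574/17]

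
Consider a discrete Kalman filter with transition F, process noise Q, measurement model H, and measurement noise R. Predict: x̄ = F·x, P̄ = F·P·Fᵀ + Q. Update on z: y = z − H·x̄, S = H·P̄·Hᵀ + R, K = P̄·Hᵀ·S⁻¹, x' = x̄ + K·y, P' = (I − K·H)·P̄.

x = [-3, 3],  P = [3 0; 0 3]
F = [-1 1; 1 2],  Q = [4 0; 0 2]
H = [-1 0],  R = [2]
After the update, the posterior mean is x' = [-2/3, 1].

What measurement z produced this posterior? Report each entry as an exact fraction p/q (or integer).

x̄ = F·x = [6, 3]
P̄ = F·P·Fᵀ + Q = [10 3; 3 17]
S = H·P̄·Hᵀ + R = [12]
K = P̄·Hᵀ·S⁻¹ = [-5/6; -1/4]
x' − x̄ = [-20/3, -2] = K·y
y = (KᵀK)⁻¹·Kᵀ·(x' − x̄) = [8]
z = y + H·x̄ = [8] + [-6] = [2]

z = [2]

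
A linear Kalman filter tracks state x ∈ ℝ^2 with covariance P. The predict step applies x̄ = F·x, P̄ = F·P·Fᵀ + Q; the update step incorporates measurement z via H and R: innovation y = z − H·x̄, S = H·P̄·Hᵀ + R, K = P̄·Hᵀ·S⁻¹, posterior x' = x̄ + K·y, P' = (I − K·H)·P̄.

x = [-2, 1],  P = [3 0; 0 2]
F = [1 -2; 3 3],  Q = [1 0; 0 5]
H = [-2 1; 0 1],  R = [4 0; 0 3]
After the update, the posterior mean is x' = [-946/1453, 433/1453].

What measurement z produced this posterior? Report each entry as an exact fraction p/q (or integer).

x̄ = F·x = [-4, -3]
P̄ = F·P·Fᵀ + Q = [12 -3; -3 50]
S = H·P̄·Hᵀ + R = [114 56; 56 53]
K = P̄·Hᵀ·S⁻¹ = [-1263/2906 585/1453; 84/1453 1282/1453]
x' − x̄ = [4866/1453, 4792/1453] = K·y
y = (KᵀK)⁻¹·Kᵀ·(x' − x̄) = [-4, 4]
z = y + H·x̄ = [-4, 4] + [5, -3] = [1, 1]

z = [1, 1]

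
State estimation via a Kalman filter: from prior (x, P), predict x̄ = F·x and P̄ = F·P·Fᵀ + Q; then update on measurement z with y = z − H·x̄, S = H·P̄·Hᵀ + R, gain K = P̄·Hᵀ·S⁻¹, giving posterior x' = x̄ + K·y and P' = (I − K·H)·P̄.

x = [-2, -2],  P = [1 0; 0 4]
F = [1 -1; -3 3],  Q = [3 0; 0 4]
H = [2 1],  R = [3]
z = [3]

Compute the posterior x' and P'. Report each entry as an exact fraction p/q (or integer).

x' = [1/8, 19/8]
P' = [191/24 -379/24; -379/24 815/24]

x̄ = F·x = [0, 0]
P̄ = F·P·Fᵀ + Q = [8 -15; -15 49]
y = z − H·x̄ = [3]
S = H·P̄·Hᵀ + R = [24]
K = P̄·Hᵀ·S⁻¹ = [1/24; 19/24]
x' = x̄ + K·y = [1/8, 19/8]
P' = (I − K·H)·P̄ = [191/24 -379/24; -379/24 815/24]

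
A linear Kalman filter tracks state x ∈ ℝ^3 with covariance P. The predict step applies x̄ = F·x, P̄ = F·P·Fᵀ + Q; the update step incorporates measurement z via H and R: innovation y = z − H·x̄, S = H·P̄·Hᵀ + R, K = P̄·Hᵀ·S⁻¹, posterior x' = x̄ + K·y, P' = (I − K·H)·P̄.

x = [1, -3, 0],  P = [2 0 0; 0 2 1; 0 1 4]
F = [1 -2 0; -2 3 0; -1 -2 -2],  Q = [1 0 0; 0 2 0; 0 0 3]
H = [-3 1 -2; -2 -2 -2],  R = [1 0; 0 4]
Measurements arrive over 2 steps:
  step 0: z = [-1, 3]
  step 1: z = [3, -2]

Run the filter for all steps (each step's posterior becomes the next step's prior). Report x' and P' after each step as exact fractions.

step 0: x̄ = F·x = [7, -11, 5]
step 0: P̄ = F·P·Fᵀ + Q = [11 -16 10; -16 28 -14; 10 -14 37]
step 0: y = z − H·x̄ = [41, 5]
step 0: S = H·P̄·Hᵀ + R = [548 166; 166 148]
step 0: K = P̄·Hᵀ·S⁻¹ = [-2138/13387 2987/26774; 3682/13387 -3768/13387; -1627/13387 -4145/13387]
step 0: x' = x̄ + K·y = [27037/26774, -15135/13387, -20497/13387]
step 0: P' = (I − K·H)·P̄ = [14670/13387 2186/13387 -19843/13387; 2186/13387 6980/13387 -1630/13387; -19843/13387 -1630/13387 29763/13387]
step 1: x̄ = F·x = [87577/26774, -72442/13387, 115491/26774]
step 1: P̄ = F·P·Fᵀ + Q = [47233/13387 -55918/13387 46416/13387; -55918/13387 122042/13387 -79946/13387; 46416/13387 -79946/13387 118135/13387]
step 1: y = z − H·x̄ = [718919/26774, 31410/13387]
step 1: S = H·P̄·Hᵀ + R = [2245350/13387 592450/13387; 592450/13387 487604/13387]
step 1: K = P̄·Hᵀ·S⁻¹ = [-1809902/13891175 3941/1111294; 3788974/13891175 -152646/555647; -2275297/13891175 -82241/555647]
step 1: x' = x̄ + K·y = [-6090299/27782350, 17615069/13891175, -5998657/13891175]
step 1: P' = (I − K·H)·P̄ = [10021296/13891175 2671448/13891175 -12791269/13891175; 2671448/13891175 7241674/13891175 -2280822/13891175; -12791269/13891175 -2280822/13891175 19184141/13891175]

step 0: x' = [27037/26774, -15135/13387, -20497/13387], P' = [14670/13387 2186/13387 -19843/13387; 2186/13387 6980/13387 -1630/13387; -19843/13387 -1630/13387 29763/13387]
step 1: x' = [-6090299/27782350, 17615069/13891175, -5998657/13891175], P' = [10021296/13891175 2671448/13891175 -12791269/13891175; 2671448/13891175 7241674/13891175 -2280822/13891175; -12791269/13891175 -2280822/13891175 19184141/13891175]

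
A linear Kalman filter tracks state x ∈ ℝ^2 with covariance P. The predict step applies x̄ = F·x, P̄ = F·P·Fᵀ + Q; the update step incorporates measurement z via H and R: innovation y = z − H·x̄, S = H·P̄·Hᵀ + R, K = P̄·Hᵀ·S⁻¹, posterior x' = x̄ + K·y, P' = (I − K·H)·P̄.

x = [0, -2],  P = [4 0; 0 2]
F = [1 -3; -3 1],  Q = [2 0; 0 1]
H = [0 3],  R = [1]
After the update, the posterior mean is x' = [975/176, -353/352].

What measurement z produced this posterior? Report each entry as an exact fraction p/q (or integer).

x̄ = F·x = [6, -2]
P̄ = F·P·Fᵀ + Q = [24 -18; -18 39]
S = H·P̄·Hᵀ + R = [352]
K = P̄·Hᵀ·S⁻¹ = [-27/176; 117/352]
x' − x̄ = [-81/176, 351/352] = K·y
y = (KᵀK)⁻¹·Kᵀ·(x' − x̄) = [3]
z = y + H·x̄ = [3] + [-6] = [-3]

z = [-3]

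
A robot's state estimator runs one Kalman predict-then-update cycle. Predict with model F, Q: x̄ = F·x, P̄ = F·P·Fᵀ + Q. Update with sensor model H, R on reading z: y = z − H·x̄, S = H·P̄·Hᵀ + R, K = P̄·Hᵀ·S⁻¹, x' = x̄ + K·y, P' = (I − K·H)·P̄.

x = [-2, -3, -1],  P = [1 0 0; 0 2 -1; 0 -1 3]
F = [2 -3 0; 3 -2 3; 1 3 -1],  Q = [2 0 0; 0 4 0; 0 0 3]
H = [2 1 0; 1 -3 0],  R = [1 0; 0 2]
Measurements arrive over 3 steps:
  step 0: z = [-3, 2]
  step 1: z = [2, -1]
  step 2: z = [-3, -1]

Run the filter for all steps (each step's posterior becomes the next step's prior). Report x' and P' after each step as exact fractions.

step 0: x' = [-30995/35771, -38079/35771, -270162/35771], P' = [7869/35771 -657/35771 -3782/35771; -657/35771 6519/35771 -1348/35771; -3782/35771 -1348/35771 502889/35771]
step 1: x' = [14189452/18400233, 9805499/18400233, -76375033/18400233], P' = [244383463/1140814446 -22017229/1140814446 -6467738/570407223; -22017229/1140814446 209116555/1140814446 -33120880/570407223; -6467738/570407223 -33120880/570407223 2924898653/570407223]
step 2: x' = [-2124193202798/1597272588281, -927788055319/4791817764843, 15817273912501/4791817764843], P' = [341569178097/1597272588281 -90477104557/4791817764843 -78438513374/4791817764843; -90477104557/4791817764843 2628493230731/14375453294529 -771966831524/14375453294529; -78438513374/4791817764843 -771966831524/14375453294529 72741924273515/14375453294529]

step 0: x̄ = F·x = [5, -3, -10]
step 0: P̄ = F·P·Fᵀ + Q = [24 27 -19; 27 60 -29; -19 -29 31]
step 0: y = z − H·x̄ = [-10, -12]
step 0: S = H·P̄·Hᵀ + R = [265 -267; -267 404]
step 0: K = P̄·Hᵀ·S⁻¹ = [15081/35771 4920/35771; 5205/35771 -10107/35771; -8912/35771 131/35771]
step 0: x' = x̄ + K·y = [-30995/35771, -38079/35771, -270162/35771]
step 0: P' = (I − K·H)·P̄ = [7869/35771 -657/35771 -3782/35771; -657/35771 6519/35771 -1348/35771; -3782/35771 -1348/35771 502889/35771]
step 1: x̄ = F·x = [52247/35771, -827313/35771, 124930/35771]
step 1: P̄ = F·P·Fᵀ + Q = [169573/35771 84309/35771 -41384/35771; 84309/35771 4721966/35771 -1543601/35771; -41384/35771 -1543601/35771 688452/35771]
step 1: y = z − H·x̄ = [794361/35771, -2569957/35771]
step 1: S = H·P̄·Hᵀ + R = [5773265/35771 -14248297/35771; -14248297/35771 42232955/35771]
step 1: K = P̄·Hᵀ·S⁻¹ = [466749697/1140814446 155217575/1140814446; 165082097/1140814446 -324683447/1140814446; -46056356/570407223 46447451/570407223]
step 1: x' = x̄ + K·y = [14189452/18400233, 9805499/18400233, -76375033/18400233]
step 1: P' = (I − K·H)·P̄ = [244383463/1140814446 -22017229/1140814446 -6467738/570407223; -22017229/1140814446 209116555/1140814446 -33120880/570407223; -6467738/570407223 -33120880/570407223 2924898653/570407223]
step 2: x̄ = F·x = [-1037593/18400233, -206167741/18400233, 119980982/18400233]
step 2: P̄ = F·P·Fᵀ + Q = [5405418487/1140814446 3525787069/1140814446 -816094042/570407223; 3525787069/1140814446 61073620225/1140814446 -9476860411/570407223; -816094042/570407223 -9476860411/570407223 5844945620/570407223]
step 2: y = z − H·x̄ = [51014076/6133411, -635865863/18400233]
step 2: S = H·P̄·Hᵀ + R = [32646418965/380271482 -31673159841/190135741; -31673159841/190135741 268097453495/570407223]
step 2: K = P̄·Hᵀ·S⁻¹ = [1958937964025/4791817764843 216023141327/1597272588281; 2085630603389/14375453294529 -453161722548/1597272588281; -1242597911768/14375453294529 115588053025/1597272588281]
step 2: x' = x̄ + K·y = [-2124193202798/1597272588281, -927788055319/4791817764843, 15817273912501/4791817764843]
step 2: P' = (I − K·H)·P̄ = [341569178097/1597272588281 -90477104557/4791817764843 -78438513374/4791817764843; -90477104557/4791817764843 2628493230731/14375453294529 -771966831524/14375453294529; -78438513374/4791817764843 -771966831524/14375453294529 72741924273515/14375453294529]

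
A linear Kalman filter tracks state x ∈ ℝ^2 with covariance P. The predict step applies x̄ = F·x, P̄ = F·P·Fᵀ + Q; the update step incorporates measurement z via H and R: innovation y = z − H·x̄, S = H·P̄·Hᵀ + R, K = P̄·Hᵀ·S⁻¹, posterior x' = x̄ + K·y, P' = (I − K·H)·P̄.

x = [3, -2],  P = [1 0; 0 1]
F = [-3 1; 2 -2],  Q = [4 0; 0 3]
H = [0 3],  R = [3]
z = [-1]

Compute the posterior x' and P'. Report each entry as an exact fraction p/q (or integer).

x' = [-63/17, -1/34]
P' = [142/17 -4/17; -4/17 11/34]

x̄ = F·x = [-11, 10]
P̄ = F·P·Fᵀ + Q = [14 -8; -8 11]
y = z − H·x̄ = [-31]
S = H·P̄·Hᵀ + R = [102]
K = P̄·Hᵀ·S⁻¹ = [-4/17; 11/34]
x' = x̄ + K·y = [-63/17, -1/34]
P' = (I − K·H)·P̄ = [142/17 -4/17; -4/17 11/34]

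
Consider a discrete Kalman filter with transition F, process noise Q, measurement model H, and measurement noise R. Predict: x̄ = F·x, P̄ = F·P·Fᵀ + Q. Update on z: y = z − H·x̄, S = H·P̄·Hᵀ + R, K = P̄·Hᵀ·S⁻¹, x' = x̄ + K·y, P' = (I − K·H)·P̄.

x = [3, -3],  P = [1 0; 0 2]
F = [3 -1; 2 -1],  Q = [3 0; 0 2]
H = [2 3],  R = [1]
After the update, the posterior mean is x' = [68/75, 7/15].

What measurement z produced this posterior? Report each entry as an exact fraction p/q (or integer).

x̄ = F·x = [12, 9]
P̄ = F·P·Fᵀ + Q = [14 8; 8 8]
S = H·P̄·Hᵀ + R = [225]
K = P̄·Hᵀ·S⁻¹ = [52/225; 8/45]
x' − x̄ = [-832/75, -128/15] = K·y
y = (KᵀK)⁻¹·Kᵀ·(x' − x̄) = [-48]
z = y + H·x̄ = [-48] + [51] = [3]

z = [3]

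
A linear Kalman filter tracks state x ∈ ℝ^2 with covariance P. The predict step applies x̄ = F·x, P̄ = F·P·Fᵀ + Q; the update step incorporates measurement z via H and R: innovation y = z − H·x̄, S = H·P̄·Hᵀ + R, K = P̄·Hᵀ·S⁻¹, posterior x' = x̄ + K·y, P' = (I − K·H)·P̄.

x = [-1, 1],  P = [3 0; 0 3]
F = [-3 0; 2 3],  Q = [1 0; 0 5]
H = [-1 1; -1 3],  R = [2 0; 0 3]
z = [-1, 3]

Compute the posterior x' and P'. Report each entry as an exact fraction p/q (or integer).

x̄ = F·x = [3, 1]
P̄ = F·P·Fᵀ + Q = [28 -18; -18 44]
y = z − H·x̄ = [1, 3]
S = H·P̄·Hᵀ + R = [110 232; 232 535]
K = P̄·Hᵀ·S⁻¹ = [-399/359 118/359; -815/2513 1058/2513]
x' = x̄ + K·y = [1032/359, 696/359]
P' = (I − K·H)·P̄ = [1374/359 576/359; 576/359 2402/2513]

x' = [1032/359, 696/359]
P' = [1374/359 576/359; 576/359 2402/2513]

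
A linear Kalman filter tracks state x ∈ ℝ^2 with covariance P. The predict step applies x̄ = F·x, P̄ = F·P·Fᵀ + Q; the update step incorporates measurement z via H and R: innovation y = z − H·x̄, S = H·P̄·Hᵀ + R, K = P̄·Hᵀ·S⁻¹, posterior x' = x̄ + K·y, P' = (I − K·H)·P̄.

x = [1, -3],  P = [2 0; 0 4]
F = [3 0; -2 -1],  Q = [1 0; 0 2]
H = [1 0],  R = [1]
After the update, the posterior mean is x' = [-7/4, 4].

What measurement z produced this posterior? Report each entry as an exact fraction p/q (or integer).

x̄ = F·x = [3, 1]
P̄ = F·P·Fᵀ + Q = [19 -12; -12 14]
S = H·P̄·Hᵀ + R = [20]
K = P̄·Hᵀ·S⁻¹ = [19/20; -3/5]
x' − x̄ = [-19/4, 3] = K·y
y = (KᵀK)⁻¹·Kᵀ·(x' − x̄) = [-5]
z = y + H·x̄ = [-5] + [3] = [-2]

z = [-2]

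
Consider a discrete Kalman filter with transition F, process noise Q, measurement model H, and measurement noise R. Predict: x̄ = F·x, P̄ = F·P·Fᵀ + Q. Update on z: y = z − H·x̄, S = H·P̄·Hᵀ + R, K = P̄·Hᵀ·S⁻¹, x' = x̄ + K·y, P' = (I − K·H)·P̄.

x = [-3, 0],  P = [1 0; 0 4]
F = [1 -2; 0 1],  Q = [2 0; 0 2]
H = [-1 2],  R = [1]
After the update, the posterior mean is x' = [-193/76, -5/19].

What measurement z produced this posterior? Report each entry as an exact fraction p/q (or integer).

z = [2]

x̄ = F·x = [-3, 0]
P̄ = F·P·Fᵀ + Q = [19 -8; -8 6]
S = H·P̄·Hᵀ + R = [76]
K = P̄·Hᵀ·S⁻¹ = [-35/76; 5/19]
x' − x̄ = [35/76, -5/19] = K·y
y = (KᵀK)⁻¹·Kᵀ·(x' − x̄) = [-1]
z = y + H·x̄ = [-1] + [3] = [2]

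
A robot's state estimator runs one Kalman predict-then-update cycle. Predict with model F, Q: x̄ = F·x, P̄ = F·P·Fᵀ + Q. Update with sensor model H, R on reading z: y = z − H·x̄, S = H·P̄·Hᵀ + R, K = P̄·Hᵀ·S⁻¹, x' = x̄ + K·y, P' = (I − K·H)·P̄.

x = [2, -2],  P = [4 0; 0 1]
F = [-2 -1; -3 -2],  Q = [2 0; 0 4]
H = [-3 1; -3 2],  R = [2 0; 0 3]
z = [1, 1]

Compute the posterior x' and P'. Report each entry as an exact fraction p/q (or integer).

x' = [-697/1693, -220/1693]
P' = [1874/1693 3516/1693; 3516/1693 7464/1693]

x̄ = F·x = [-2, -2]
P̄ = F·P·Fᵀ + Q = [19 26; 26 44]
y = z − H·x̄ = [-3, -1]
S = H·P̄·Hᵀ + R = [61 25; 25 38]
K = P̄·Hᵀ·S⁻¹ = [-1053/1693 470/1693; -1542/1693 1460/1693]
x' = x̄ + K·y = [-697/1693, -220/1693]
P' = (I − K·H)·P̄ = [1874/1693 3516/1693; 3516/1693 7464/1693]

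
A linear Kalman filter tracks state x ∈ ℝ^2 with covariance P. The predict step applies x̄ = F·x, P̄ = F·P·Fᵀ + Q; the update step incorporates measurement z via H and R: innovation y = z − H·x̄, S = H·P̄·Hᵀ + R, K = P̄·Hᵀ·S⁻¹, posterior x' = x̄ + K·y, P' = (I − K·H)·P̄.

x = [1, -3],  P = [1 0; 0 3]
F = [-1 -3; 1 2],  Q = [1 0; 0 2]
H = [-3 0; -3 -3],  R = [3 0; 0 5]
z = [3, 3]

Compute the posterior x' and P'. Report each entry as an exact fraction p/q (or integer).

x̄ = F·x = [8, -5]
P̄ = F·P·Fᵀ + Q = [29 -19; -19 15]
y = z − H·x̄ = [27, 12]
S = H·P̄·Hᵀ + R = [264 90; 90 59]
K = P̄·Hᵀ·S⁻¹ = [-811/2492 -15/1246; 761/2492 -327/1246]
x' = x̄ + K·y = [-2321/2492, 239/2492]
P' = (I − K·H)·P̄ = [811/2492 -761/2492; -761/2492 1851/2492]

x' = [-2321/2492, 239/2492]
P' = [811/2492 -761/2492; -761/2492 1851/2492]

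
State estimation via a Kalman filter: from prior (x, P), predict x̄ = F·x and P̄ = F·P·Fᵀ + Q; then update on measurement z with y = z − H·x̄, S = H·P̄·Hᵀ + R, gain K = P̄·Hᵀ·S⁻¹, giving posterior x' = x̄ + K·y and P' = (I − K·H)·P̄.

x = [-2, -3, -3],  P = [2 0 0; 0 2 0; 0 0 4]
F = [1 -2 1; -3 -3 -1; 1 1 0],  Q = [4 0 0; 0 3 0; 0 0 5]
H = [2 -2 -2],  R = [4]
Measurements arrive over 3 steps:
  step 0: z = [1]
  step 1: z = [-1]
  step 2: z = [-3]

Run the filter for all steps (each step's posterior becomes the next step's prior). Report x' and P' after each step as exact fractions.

step 0: x̄ = F·x = [1, 18, -5]
step 0: P̄ = F·P·Fᵀ + Q = [18 2 -2; 2 43 -12; -2 -12 9]
step 0: y = z − H·x̄ = [25]
step 0: S = H·P̄·Hᵀ + R = [188]
step 0: K = P̄·Hᵀ·S⁻¹ = [9/47; -29/94; 1/94]
step 0: x' = x̄ + K·y = [272/47, 967/94, -445/94]
step 0: P' = (I − K·H)·P̄ = [522/47 616/47 -112/47; 616/47 1180/47 -535/47; -112/47 -535/47 422/47]
step 1: x̄ = F·x = [-1835/94, -2044/47, 1511/94]
step 1: P̄ = F·P·Fᵀ + Q = [5304/47 7923/47 -3101/47; 7923/47 23087/47 -8155/47; -3101/47 -8155/47 3169/47]
step 1: y = z − H·x̄ = [-789/47]
step 1: S = H·P̄·Hᵀ + R = [22612/47]
step 1: K = P̄·Hᵀ·S⁻¹ = [241/5653; -7009/11306; 1885/11306]
step 1: x' = x̄ + K·y = [-228799/11306, -374029/11306, 75047/5653]
step 1: P' = (I − K·H)·P̄ = [633004/5653 1024831/5653 -392309/5653; 1024831/5653 1731590/5653 -699750/5653; -392309/5653 -699750/5653 305556/5653]
step 2: x̄ = F·x = [669353/11306, 829195/5653, -301414/5653]
step 2: P̄ = F·P·Fᵀ + Q = [5802590/5653 13528451/5653 -4947066/5653; 13528451/5653 33498465/5653 -12150709/5653; -4947066/5653 -12150709/5653 4442521/5653]
step 2: y = z − H·x̄ = [369250/5653]
step 2: S = H·P̄·Hᵀ + R = [9140164/5653]
step 2: K = P̄·Hᵀ·S⁻¹ = [-2778795/4570082; -7819305/4570082; 1380561/2285041]
step 2: x' = x̄ + K·y = [89055191/4570082, 79799290/2285041, -31659508/2285041]
step 2: P' = (I − K·H)·P̄ = [979560305/2285041 1624769072/2285041 -642429972/2285041; 1624769072/2285041 2724895680/2285041 -1092307303/2285041; -642429972/2285041 -1092307303/2285041 447116209/2285041]

step 0: x' = [272/47, 967/94, -445/94], P' = [522/47 616/47 -112/47; 616/47 1180/47 -535/47; -112/47 -535/47 422/47]
step 1: x' = [-228799/11306, -374029/11306, 75047/5653], P' = [633004/5653 1024831/5653 -392309/5653; 1024831/5653 1731590/5653 -699750/5653; -392309/5653 -699750/5653 305556/5653]
step 2: x' = [89055191/4570082, 79799290/2285041, -31659508/2285041], P' = [979560305/2285041 1624769072/2285041 -642429972/2285041; 1624769072/2285041 2724895680/2285041 -1092307303/2285041; -642429972/2285041 -1092307303/2285041 447116209/2285041]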